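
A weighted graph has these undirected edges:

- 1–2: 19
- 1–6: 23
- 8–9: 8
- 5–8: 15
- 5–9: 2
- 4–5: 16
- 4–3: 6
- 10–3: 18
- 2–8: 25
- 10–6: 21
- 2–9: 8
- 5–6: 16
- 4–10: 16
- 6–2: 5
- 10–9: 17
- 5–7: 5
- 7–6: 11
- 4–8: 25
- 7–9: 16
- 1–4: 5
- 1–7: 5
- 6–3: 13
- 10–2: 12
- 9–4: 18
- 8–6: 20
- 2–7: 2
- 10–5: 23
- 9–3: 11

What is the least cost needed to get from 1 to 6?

12

Compare a few routes:
1–7–2–6: 5+2+5 = 12
1–7–6: 5+11 = 16
The minimum is 12 via 1–7–2–6.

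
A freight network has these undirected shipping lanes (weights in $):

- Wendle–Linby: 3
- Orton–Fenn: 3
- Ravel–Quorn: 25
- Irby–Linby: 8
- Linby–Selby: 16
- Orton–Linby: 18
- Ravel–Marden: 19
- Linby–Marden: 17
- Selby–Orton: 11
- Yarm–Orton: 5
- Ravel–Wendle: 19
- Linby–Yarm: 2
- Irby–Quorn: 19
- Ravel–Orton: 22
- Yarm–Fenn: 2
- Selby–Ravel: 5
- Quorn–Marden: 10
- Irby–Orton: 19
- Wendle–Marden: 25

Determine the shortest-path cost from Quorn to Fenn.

$31

Settle nodes by increasing distance from Quorn:
Quorn: 0
Marden: 10  (via Quorn)
Irby: 19  (via Quorn)
Ravel: 25  (via Quorn)
Linby: 27  (via Marden)
Yarm: 29  (via Linby)
Selby: 30  (via Ravel)
Wendle: 30  (via Linby)
Fenn: 31  (via Yarm)
Shortest route: Quorn → Marden → Linby → Yarm → Fenn = $31.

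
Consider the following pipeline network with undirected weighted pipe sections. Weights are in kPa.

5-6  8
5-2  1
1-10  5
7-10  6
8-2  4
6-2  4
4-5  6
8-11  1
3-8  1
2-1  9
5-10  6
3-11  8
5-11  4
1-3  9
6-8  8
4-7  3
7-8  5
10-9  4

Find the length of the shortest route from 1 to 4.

Shortest distances from 1:
1: 0
10: 5  (via 1)
2: 9  (via 1)
3: 9  (via 1)
9: 9  (via 10)
5: 10  (via 2)
8: 10  (via 3)
7: 11  (via 10)
11: 11  (via 8)
6: 13  (via 2)
4: 14  (via 7)
Shortest route: 1 → 10 → 7 → 4 = 14 kPa.

14 kPa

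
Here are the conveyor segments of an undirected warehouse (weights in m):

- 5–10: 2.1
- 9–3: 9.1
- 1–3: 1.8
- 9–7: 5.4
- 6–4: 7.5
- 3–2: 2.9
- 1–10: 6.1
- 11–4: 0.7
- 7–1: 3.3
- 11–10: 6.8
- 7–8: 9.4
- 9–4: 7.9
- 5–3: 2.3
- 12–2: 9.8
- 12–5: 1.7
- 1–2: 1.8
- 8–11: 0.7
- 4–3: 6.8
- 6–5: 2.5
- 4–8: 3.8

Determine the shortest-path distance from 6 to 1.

Compare a few routes:
6 - 5 - 3 - 1: 2.5+2.3+1.8 = 6.6
6 - 5 - 10 - 1: 2.5+2.1+6.1 = 10.7
6 - 5 - 12 - 2 - 1: 2.5+1.7+9.8+1.8 = 15.8
6 - 5 - 3 - 2 - 1: 2.5+2.3+2.9+1.8 = 9.5
Cheapest is 6 - 5 - 3 - 1 at 6.6 m.

6.6 m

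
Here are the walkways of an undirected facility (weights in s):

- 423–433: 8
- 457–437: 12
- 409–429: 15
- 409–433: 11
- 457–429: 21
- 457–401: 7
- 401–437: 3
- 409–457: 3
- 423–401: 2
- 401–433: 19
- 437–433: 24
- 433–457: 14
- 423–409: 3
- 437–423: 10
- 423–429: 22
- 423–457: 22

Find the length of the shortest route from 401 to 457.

7 s

Enumerating some paths:
401 - 423 - 409 - 457: 2+3+3 = 8
401 - 457: 7 = 7
Cheapest is 401 - 457 at 7 s.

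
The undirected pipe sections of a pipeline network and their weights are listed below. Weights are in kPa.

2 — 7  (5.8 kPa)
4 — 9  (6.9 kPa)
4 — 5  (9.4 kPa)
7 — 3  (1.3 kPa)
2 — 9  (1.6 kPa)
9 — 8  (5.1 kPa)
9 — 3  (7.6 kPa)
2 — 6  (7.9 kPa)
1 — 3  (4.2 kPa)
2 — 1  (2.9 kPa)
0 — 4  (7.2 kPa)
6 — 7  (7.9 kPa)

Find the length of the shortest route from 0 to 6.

Running Dijkstra from 0:
0: 0
4: 7.2  (via 0)
9: 14.1  (via 4)
2: 15.7  (via 9)
5: 16.6  (via 4)
1: 18.6  (via 2)
8: 19.2  (via 9)
7: 21.5  (via 2)
3: 21.7  (via 9)
6: 23.6  (via 2)
Shortest route: 0 → 4 → 9 → 2 → 6 = 23.6 kPa.

23.6 kPa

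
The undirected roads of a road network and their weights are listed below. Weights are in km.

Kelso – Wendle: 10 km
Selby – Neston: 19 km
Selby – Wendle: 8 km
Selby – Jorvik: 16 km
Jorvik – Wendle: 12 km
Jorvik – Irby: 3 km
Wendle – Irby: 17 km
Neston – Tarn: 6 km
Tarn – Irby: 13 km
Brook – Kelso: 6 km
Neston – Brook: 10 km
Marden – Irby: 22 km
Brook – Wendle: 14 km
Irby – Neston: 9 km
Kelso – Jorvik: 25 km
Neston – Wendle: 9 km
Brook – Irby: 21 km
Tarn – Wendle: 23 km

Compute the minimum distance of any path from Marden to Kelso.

Shortest distances from Marden:
Marden: 0
Irby: 22  (via Marden)
Jorvik: 25  (via Irby)
Neston: 31  (via Irby)
Tarn: 35  (via Irby)
Wendle: 37  (via Jorvik)
Brook: 41  (via Neston)
Selby: 41  (via Jorvik)
Kelso: 47  (via Wendle)
Shortest route: Marden → Irby → Jorvik → Wendle → Kelso = 47 km.

47 km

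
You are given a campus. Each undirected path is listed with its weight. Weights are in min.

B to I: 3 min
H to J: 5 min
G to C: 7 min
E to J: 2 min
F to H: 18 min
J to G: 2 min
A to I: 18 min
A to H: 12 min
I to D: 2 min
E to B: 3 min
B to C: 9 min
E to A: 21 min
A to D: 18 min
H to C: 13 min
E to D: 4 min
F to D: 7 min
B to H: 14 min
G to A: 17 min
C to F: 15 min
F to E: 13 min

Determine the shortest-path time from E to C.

11 min

Shortest distances from E:
E: 0
J: 2  (via E)
B: 3  (via E)
D: 4  (via E)
G: 4  (via J)
I: 6  (via B)
H: 7  (via J)
C: 11  (via G)
Shortest route: E–J–G–C = 11 min.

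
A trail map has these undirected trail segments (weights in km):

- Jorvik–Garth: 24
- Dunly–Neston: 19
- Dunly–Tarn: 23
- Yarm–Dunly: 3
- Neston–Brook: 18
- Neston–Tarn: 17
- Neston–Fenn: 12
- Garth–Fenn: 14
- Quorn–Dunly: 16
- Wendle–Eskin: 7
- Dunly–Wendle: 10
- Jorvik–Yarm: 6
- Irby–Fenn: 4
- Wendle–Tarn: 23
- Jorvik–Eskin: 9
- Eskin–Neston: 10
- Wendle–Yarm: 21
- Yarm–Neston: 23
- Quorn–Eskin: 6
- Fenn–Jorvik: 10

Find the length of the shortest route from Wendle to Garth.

40 km

Settle nodes by increasing distance from Wendle:
Wendle: 0
Eskin: 7  (via Wendle)
Dunly: 10  (via Wendle)
Yarm: 13  (via Dunly)
Quorn: 13  (via Eskin)
Jorvik: 16  (via Eskin)
Neston: 17  (via Eskin)
Tarn: 23  (via Wendle)
Fenn: 26  (via Jorvik)
Irby: 30  (via Fenn)
Brook: 35  (via Neston)
Garth: 40  (via Jorvik)
Shortest route: Wendle–Eskin–Jorvik–Garth = 40 km.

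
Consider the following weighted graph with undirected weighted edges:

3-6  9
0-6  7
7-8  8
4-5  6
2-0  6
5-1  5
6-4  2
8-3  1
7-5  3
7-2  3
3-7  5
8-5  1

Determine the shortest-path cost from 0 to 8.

Shortest distances from 0:
0: 0
2: 6  (via 0)
6: 7  (via 0)
4: 9  (via 6)
7: 9  (via 2)
5: 12  (via 7)
8: 13  (via 5)
Shortest route: 0–2–7–5–8 = 13.

13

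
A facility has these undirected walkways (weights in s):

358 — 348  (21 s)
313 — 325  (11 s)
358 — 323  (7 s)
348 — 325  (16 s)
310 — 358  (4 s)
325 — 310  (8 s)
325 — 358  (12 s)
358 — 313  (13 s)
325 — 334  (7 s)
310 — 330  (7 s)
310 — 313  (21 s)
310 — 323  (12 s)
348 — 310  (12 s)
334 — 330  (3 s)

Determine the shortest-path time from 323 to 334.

21 s

Running Dijkstra from 323:
323: 0
358: 7  (via 323)
310: 11  (via 358)
330: 18  (via 310)
325: 19  (via 358)
313: 20  (via 358)
334: 21  (via 330)
Shortest route: 323–358–310–330–334 = 21 s.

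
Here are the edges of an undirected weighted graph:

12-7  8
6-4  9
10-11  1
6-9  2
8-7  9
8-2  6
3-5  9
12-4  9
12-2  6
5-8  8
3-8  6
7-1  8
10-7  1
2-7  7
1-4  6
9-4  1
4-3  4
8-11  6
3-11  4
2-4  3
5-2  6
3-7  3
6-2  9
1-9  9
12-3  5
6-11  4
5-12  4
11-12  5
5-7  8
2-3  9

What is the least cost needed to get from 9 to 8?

Shortest distances from 9:
9: 0
4: 1  (via 9)
6: 2  (via 9)
2: 4  (via 4)
3: 5  (via 4)
11: 6  (via 6)
1: 7  (via 4)
10: 7  (via 11)
7: 8  (via 3)
5: 10  (via 2)
8: 10  (via 2)
Shortest route: 9 → 4 → 2 → 8 = 10.

10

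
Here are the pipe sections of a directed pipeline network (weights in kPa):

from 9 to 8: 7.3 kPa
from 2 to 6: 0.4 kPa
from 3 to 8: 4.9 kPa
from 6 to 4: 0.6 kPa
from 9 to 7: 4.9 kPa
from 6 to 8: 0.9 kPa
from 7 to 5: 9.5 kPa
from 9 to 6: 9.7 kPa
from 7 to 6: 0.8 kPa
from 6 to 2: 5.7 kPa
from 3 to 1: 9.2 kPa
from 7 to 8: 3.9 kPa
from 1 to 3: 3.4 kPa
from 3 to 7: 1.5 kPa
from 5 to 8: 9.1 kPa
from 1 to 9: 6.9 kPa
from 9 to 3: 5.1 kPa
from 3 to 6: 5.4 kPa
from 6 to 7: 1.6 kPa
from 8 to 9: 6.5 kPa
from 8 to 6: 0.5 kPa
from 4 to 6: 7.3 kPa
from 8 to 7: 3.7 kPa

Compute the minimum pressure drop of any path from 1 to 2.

Compare a few routes:
1 → 3 → 7 → 6 → 2: 3.4+1.5+0.8+5.7 = 11.4
1 → 3 → 8 → 6 → 2: 3.4+4.9+0.5+5.7 = 14.5
1 → 3 → 6 → 2: 3.4+5.4+5.7 = 14.5
Cheapest is 1 → 3 → 7 → 6 → 2 at 11.4 kPa.

11.4 kPa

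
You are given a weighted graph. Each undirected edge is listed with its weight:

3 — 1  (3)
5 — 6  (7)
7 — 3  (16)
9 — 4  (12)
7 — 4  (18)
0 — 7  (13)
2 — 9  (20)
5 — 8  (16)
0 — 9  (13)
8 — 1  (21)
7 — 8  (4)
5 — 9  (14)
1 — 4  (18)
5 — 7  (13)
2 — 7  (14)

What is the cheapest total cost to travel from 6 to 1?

Settle nodes by increasing distance from 6:
6: 0
5: 7  (via 6)
7: 20  (via 5)
9: 21  (via 5)
8: 23  (via 5)
0: 33  (via 7)
4: 33  (via 9)
2: 34  (via 7)
3: 36  (via 7)
1: 39  (via 3)
Shortest route: 6 → 5 → 7 → 3 → 1 = 39.

39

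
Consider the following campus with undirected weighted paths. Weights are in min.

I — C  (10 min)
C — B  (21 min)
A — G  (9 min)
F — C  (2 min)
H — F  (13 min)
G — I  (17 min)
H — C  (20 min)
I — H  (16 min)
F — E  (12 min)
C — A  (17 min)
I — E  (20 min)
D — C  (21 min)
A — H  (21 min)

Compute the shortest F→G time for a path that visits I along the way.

Best F to I: F → C → I costing 12
Best I to G: I → G costing 17
Total via I: 12 + 17 = 29 min.

29 min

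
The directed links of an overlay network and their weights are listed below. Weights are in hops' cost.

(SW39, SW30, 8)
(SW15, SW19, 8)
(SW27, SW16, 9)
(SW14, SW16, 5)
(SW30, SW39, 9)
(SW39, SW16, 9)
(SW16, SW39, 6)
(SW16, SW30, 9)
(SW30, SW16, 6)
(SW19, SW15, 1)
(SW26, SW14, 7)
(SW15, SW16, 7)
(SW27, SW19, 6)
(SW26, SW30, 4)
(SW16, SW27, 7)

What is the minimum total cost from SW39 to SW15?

Enumerating some paths:
SW39–SW30–SW16–SW27–SW19–SW15: 8+6+7+6+1 = 28
SW39–SW16–SW27–SW19–SW15: 9+7+6+1 = 23
Cheapest is SW39–SW16–SW27–SW19–SW15 at 23 hops' cost.

23 hops' cost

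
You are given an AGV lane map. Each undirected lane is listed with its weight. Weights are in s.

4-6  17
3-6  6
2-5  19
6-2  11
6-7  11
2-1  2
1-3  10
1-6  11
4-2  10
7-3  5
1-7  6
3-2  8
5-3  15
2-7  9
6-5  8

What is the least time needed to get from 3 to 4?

Enumerating some paths:
3 - 1 - 2 - 4: 10+2+10 = 22
3 - 2 - 4: 8+10 = 18
3 - 7 - 1 - 2 - 4: 5+6+2+10 = 23
3 - 6 - 4: 6+17 = 23
Cheapest is 3 - 2 - 4 at 18 s.

18 s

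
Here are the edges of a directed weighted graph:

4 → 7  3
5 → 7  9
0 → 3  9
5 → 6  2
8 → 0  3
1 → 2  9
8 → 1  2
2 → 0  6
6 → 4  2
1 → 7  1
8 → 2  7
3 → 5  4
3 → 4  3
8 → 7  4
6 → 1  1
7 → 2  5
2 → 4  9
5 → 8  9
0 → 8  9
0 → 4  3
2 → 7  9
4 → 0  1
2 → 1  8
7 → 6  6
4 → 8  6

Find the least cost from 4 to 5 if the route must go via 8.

Shortest 4→8: 4 → 8 = 6
Best 8 to 5: 8 → 0 → 3 → 5 costing 16
Total via 8: 6 + 16 = 22.

22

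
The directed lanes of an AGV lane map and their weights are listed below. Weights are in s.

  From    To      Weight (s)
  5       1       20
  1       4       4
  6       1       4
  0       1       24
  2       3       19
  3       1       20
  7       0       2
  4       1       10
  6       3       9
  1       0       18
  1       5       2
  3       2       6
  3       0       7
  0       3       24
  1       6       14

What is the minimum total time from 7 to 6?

40 s

Settle nodes by increasing distance from 7:
7: 0
0: 2  (via 7)
1: 26  (via 0)
3: 26  (via 0)
5: 28  (via 1)
4: 30  (via 1)
2: 32  (via 3)
6: 40  (via 1)
Shortest route: 7–0–1–6 = 40 s.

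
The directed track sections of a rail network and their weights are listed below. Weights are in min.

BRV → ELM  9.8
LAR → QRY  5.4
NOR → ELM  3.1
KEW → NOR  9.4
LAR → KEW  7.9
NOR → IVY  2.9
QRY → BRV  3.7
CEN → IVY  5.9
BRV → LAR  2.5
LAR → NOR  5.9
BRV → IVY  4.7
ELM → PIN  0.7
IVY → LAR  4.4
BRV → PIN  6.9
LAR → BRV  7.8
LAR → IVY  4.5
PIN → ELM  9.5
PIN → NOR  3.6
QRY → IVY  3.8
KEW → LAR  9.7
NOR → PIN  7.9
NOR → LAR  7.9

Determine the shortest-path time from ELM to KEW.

19.5 min

Shortest distances from ELM:
ELM: 0
PIN: 0.7  (via ELM)
NOR: 4.3  (via PIN)
IVY: 7.2  (via NOR)
LAR: 11.6  (via IVY)
QRY: 17  (via LAR)
BRV: 19.4  (via LAR)
KEW: 19.5  (via LAR)
Shortest route: ELM–PIN–NOR–IVY–LAR–KEW = 19.5 min.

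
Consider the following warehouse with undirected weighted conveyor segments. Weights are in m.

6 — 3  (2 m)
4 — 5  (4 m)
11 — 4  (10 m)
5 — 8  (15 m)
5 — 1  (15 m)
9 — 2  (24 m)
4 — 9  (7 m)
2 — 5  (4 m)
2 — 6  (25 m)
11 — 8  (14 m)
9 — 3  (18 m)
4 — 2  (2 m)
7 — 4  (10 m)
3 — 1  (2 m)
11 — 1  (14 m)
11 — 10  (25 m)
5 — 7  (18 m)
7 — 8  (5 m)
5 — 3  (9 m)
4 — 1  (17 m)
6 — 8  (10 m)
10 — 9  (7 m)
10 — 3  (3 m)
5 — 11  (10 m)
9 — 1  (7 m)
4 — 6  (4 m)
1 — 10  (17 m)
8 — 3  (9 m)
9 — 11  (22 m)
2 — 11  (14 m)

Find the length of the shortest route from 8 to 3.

9 m

Candidate routes:
8–7–4–6–3: 5+10+4+2 = 21
8–6–3: 10+2 = 12
8–3: 9 = 9
Cheapest is 8–3 at 9 m.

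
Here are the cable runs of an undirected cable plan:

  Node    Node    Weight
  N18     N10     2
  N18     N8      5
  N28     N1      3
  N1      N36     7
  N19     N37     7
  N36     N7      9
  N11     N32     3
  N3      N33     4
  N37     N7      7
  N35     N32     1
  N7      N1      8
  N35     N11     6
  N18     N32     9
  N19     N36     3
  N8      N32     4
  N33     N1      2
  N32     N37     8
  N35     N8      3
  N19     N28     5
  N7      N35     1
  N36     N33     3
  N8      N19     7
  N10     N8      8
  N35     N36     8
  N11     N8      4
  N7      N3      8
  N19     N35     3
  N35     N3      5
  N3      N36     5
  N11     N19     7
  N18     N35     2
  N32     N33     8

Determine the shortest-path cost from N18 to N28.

Compare a few routes:
N18 - N35 - N7 - N1 - N28: 2+1+8+3 = 14
N18 - N35 - N19 - N28: 2+3+5 = 10
N18 - N8 - N35 - N19 - N28: 5+3+3+5 = 16
Cheapest is N18 - N35 - N19 - N28 at 10.

10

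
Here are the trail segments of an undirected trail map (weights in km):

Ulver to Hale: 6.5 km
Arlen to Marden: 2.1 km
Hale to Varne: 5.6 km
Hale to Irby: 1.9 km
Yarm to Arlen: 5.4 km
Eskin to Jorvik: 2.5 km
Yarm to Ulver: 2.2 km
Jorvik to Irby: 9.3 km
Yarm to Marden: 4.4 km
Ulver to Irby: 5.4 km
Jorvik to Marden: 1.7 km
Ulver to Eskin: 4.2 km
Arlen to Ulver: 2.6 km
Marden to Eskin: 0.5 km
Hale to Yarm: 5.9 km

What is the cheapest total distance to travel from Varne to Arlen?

14.7 km

Compare a few routes:
Varne - Hale - Ulver - Arlen: 5.6+6.5+2.6 = 14.7
Varne - Hale - Yarm - Arlen: 5.6+5.9+5.4 = 16.9
Varne - Hale - Irby - Ulver - Arlen: 5.6+1.9+5.4+2.6 = 15.5
Varne - Hale - Yarm - Ulver - Arlen: 5.6+5.9+2.2+2.6 = 16.3
Cheapest is Varne - Hale - Ulver - Arlen at 14.7 km.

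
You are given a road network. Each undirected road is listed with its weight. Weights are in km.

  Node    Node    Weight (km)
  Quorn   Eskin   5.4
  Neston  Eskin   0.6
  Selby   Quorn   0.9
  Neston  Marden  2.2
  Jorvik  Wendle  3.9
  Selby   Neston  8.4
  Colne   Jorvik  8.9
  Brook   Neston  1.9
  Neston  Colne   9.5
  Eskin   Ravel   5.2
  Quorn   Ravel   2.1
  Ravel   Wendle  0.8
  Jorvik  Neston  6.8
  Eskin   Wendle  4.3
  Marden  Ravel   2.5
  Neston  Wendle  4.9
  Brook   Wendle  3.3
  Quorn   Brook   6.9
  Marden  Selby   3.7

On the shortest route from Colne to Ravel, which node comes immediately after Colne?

Jorvik

Candidate routes:
Colne–Neston–Marden–Ravel: 9.5+2.2+2.5 = 14.2
Colne–Jorvik–Wendle–Ravel: 8.9+3.9+0.8 = 13.6
The minimum is 13.6 km via Colne–Jorvik–Wendle–Ravel.
So from Colne the first move is to Jorvik.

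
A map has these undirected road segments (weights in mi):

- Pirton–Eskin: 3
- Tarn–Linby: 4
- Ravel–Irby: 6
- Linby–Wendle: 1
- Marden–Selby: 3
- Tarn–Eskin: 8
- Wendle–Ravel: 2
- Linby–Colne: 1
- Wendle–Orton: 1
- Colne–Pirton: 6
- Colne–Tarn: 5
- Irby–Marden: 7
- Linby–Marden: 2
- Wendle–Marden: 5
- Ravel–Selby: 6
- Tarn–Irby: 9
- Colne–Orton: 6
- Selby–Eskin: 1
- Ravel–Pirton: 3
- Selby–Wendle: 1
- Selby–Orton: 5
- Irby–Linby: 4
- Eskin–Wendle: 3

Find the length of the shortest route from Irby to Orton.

Enumerating some paths:
Irby → Ravel → Wendle → Orton: 6+2+1 = 9
Irby → Linby → Wendle → Orton: 4+1+1 = 6
The minimum is 6 mi via Irby → Linby → Wendle → Orton.

6 mi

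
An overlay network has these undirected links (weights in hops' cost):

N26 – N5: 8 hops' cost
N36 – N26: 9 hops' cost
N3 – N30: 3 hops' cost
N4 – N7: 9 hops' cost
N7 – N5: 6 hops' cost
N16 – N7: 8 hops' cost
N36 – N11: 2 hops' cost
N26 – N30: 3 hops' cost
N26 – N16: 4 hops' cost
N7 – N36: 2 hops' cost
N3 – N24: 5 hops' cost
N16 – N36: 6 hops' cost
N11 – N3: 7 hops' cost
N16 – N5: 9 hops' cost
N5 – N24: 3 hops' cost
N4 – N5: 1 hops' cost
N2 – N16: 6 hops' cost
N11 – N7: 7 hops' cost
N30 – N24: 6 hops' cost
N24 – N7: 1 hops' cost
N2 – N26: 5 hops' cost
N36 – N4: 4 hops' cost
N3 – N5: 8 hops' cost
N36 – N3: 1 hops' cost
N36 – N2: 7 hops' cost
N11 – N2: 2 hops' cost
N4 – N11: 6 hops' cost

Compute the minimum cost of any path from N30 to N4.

Running Dijkstra from N30:
N30: 0
N26: 3  (via N30)
N3: 3  (via N30)
N36: 4  (via N3)
N24: 6  (via N30)
N7: 6  (via N36)
N11: 6  (via N36)
N16: 7  (via N26)
N2: 8  (via N26)
N4: 8  (via N36)
Shortest route: N30 → N3 → N36 → N4 = 8 hops' cost.

8 hops' cost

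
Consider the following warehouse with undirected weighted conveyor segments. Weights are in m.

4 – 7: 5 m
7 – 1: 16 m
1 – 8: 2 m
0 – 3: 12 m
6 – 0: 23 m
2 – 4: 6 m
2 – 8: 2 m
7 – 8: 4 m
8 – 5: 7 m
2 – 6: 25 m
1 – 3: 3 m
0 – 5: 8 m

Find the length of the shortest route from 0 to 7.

Running Dijkstra from 0:
0: 0
5: 8  (via 0)
3: 12  (via 0)
1: 15  (via 3)
8: 15  (via 5)
2: 17  (via 8)
7: 19  (via 8)
Shortest route: 0 → 5 → 8 → 7 = 19 m.

19 m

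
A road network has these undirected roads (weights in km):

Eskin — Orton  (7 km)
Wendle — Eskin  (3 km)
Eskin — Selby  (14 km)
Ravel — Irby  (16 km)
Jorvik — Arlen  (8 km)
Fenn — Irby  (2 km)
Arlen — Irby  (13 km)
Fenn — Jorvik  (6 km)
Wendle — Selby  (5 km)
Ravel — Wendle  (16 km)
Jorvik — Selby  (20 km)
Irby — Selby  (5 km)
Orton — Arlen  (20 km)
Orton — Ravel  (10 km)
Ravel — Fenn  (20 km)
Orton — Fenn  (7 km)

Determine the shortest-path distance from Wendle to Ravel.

Enumerating some paths:
Wendle - Eskin - Orton - Ravel: 3+7+10 = 20
Wendle - Ravel: 16 = 16
The minimum is 16 km via Wendle - Ravel.

16 km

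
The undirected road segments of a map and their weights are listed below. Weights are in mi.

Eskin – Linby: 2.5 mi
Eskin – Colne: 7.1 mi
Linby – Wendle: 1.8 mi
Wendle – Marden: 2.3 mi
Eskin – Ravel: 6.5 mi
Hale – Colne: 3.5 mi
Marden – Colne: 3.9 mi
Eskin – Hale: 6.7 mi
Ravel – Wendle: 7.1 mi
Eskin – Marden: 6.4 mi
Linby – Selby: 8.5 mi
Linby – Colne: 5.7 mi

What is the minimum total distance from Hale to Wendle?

Settle nodes by increasing distance from Hale:
Hale: 0
Colne: 3.5  (via Hale)
Eskin: 6.7  (via Hale)
Marden: 7.4  (via Colne)
Linby: 9.2  (via Colne)
Wendle: 9.7  (via Marden)
Shortest route: Hale → Colne → Marden → Wendle = 9.7 mi.

9.7 mi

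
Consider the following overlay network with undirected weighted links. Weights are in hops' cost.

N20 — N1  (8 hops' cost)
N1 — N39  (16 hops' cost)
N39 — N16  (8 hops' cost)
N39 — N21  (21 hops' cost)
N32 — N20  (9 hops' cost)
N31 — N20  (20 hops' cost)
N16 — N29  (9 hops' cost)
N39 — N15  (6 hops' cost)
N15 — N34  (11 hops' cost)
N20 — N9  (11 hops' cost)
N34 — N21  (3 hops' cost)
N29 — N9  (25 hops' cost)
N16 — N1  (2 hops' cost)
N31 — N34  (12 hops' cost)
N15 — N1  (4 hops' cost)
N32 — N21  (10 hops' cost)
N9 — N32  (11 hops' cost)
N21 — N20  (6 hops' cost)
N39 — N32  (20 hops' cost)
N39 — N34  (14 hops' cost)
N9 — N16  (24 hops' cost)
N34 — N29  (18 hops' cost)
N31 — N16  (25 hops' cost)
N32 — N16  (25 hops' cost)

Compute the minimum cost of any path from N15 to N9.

Enumerating some paths:
N15 → N34 → N21 → N20 → N9: 11+3+6+11 = 31
N15 → N1 → N16 → N9: 4+2+24 = 30
N15 → N1 → N20 → N9: 4+8+11 = 23
N15 → N1 → N20 → N32 → N9: 4+8+9+11 = 32
The minimum is 23 hops' cost via N15 → N1 → N20 → N9.

23 hops' cost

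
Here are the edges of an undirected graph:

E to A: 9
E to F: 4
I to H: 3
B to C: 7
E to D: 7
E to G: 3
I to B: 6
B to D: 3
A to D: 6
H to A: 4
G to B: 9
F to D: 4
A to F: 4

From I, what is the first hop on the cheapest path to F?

H

Candidate routes:
I → H → A → F: 3+4+4 = 11
I → B → D → F: 6+3+4 = 13
Cheapest is I → H → A → F at 11.
So from I the first move is to H.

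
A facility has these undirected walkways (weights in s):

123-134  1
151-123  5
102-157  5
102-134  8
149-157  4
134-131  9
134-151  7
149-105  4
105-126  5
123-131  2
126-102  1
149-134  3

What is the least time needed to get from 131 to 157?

Enumerating some paths:
131 - 123 - 134 - 102 - 157: 2+1+8+5 = 16
131 - 123 - 134 - 149 - 157: 2+1+3+4 = 10
Cheapest is 131 - 123 - 134 - 149 - 157 at 10 s.

10 s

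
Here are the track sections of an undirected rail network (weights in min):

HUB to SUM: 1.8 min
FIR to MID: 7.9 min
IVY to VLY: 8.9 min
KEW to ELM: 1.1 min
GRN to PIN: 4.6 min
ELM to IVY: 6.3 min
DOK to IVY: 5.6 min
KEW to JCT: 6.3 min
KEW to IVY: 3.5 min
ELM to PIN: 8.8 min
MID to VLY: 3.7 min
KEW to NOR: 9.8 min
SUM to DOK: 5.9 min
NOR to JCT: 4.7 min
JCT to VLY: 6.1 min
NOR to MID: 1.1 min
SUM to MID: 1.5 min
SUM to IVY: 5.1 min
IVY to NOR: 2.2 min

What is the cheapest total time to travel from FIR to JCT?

Candidate routes:
FIR–MID–SUM–IVY–NOR–JCT: 7.9+1.5+5.1+2.2+4.7 = 21.4
FIR–MID–VLY–JCT: 7.9+3.7+6.1 = 17.7
FIR–MID–NOR–JCT: 7.9+1.1+4.7 = 13.7
FIR–MID–NOR–IVY–KEW–JCT: 7.9+1.1+2.2+3.5+6.3 = 21
Cheapest is FIR–MID–NOR–JCT at 13.7 min.

13.7 min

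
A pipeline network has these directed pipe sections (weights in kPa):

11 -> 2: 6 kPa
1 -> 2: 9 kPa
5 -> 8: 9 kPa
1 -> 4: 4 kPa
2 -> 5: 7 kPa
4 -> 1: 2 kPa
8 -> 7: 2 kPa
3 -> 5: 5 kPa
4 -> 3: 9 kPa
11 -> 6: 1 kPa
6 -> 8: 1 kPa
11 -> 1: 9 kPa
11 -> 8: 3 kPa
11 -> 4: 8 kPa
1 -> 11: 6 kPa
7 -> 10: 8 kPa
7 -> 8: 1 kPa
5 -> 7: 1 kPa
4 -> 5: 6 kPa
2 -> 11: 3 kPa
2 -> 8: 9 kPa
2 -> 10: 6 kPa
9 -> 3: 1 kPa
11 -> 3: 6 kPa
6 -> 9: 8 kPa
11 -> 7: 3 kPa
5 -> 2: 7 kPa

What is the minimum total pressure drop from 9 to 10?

15 kPa

Settle nodes by increasing distance from 9:
9: 0
3: 1  (via 9)
5: 6  (via 3)
7: 7  (via 5)
8: 8  (via 7)
2: 13  (via 5)
10: 15  (via 7)
Shortest route: 9–3–5–7–10 = 15 kPa.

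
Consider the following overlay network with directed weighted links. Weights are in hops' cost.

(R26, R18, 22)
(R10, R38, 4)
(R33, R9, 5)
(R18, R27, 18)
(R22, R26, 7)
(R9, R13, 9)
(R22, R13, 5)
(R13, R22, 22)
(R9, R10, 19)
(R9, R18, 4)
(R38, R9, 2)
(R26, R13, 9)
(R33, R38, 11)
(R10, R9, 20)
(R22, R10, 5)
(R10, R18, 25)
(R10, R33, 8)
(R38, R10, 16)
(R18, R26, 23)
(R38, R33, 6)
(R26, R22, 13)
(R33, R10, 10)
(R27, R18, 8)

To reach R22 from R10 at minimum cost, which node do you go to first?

Candidate routes:
R10 - R38 - R33 - R9 - R13 - R22: 4+6+5+9+22 = 46
R10 - R33 - R9 - R13 - R22: 8+5+9+22 = 44
R10 - R38 - R9 - R13 - R22: 4+2+9+22 = 37
The minimum is 37 hops' cost via R10 - R38 - R9 - R13 - R22.
So from R10 the first move is to R38.

R38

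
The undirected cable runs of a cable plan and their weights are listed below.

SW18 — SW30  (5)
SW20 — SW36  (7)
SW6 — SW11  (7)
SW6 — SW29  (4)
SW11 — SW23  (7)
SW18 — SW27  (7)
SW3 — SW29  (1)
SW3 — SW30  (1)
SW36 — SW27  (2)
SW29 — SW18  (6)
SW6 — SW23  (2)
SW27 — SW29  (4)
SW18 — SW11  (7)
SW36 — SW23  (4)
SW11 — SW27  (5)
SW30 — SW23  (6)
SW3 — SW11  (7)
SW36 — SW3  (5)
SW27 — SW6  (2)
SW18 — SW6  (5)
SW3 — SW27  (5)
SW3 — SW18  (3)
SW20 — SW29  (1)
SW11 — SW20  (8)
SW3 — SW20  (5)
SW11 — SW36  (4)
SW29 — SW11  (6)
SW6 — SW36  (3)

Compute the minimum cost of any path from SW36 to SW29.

Compare a few routes:
SW36–SW6–SW29: 3+4 = 7
SW36–SW27–SW29: 2+4 = 6
The minimum is 6 via SW36–SW27–SW29.

6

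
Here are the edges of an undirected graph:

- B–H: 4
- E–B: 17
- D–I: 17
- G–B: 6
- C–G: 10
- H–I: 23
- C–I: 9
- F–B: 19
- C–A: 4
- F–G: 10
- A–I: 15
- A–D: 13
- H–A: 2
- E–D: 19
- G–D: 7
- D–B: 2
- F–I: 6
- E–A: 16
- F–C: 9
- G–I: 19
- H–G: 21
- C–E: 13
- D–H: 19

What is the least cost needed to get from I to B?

Compare a few routes:
I–F–G–B: 6+10+6 = 22
I–A–H–B: 15+2+4 = 21
I–C–A–H–B: 9+4+2+4 = 19
Cheapest is I–C–A–H–B at 19.

19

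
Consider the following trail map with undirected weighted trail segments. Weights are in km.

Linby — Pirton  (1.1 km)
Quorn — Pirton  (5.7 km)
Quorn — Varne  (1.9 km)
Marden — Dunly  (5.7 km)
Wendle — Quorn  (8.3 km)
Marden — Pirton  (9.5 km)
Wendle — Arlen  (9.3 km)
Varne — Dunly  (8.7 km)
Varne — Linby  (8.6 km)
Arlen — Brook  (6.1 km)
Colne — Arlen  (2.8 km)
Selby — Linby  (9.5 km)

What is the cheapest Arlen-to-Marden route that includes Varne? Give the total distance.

Shortest Arlen→Varne: Arlen–Wendle–Quorn–Varne = 19.5
Shortest Varne→Marden: Varne–Dunly–Marden = 14.4
Total via Varne: 19.5 + 14.4 = 33.9 km.

33.9 km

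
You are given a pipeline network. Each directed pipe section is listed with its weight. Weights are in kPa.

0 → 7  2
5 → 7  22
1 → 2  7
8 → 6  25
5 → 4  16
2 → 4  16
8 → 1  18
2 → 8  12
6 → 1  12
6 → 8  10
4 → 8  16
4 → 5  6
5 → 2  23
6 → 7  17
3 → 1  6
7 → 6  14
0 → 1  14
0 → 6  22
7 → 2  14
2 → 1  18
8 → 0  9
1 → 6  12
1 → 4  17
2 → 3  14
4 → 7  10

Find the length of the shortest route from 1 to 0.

Settle nodes by increasing distance from 1:
1: 0
2: 7  (via 1)
6: 12  (via 1)
4: 17  (via 1)
8: 19  (via 2)
3: 21  (via 2)
5: 23  (via 4)
7: 27  (via 4)
0: 28  (via 8)
Shortest route: 1 → 2 → 8 → 0 = 28 kPa.

28 kPa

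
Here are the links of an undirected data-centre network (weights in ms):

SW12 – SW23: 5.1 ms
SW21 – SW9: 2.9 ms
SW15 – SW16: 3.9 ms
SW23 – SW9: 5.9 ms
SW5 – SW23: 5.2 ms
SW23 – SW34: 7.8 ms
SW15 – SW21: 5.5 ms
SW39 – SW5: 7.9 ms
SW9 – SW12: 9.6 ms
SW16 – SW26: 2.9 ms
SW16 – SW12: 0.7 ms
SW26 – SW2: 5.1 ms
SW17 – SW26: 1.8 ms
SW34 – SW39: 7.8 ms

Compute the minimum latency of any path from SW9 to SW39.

19 ms

Shortest distances from SW9:
SW9: 0
SW21: 2.9  (via SW9)
SW23: 5.9  (via SW9)
SW15: 8.4  (via SW21)
SW12: 9.6  (via SW9)
SW16: 10.3  (via SW12)
SW5: 11.1  (via SW23)
SW26: 13.2  (via SW16)
SW34: 13.7  (via SW23)
SW17: 15  (via SW26)
SW2: 18.3  (via SW26)
SW39: 19  (via SW5)
Shortest route: SW9 → SW23 → SW5 → SW39 = 19 ms.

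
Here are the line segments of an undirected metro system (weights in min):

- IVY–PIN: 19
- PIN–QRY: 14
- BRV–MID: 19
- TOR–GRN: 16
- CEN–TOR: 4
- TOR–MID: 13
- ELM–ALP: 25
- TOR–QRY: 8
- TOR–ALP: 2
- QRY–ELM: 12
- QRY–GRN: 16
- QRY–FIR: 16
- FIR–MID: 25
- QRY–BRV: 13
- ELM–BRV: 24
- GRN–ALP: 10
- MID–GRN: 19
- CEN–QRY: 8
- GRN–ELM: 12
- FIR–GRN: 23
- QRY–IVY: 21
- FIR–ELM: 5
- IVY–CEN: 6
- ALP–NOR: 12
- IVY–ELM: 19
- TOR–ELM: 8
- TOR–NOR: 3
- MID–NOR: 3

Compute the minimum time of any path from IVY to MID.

Enumerating some paths:
IVY → CEN → TOR → ALP → NOR → MID: 6+4+2+12+3 = 27
IVY → CEN → TOR → NOR → MID: 6+4+3+3 = 16
IVY → CEN → TOR → MID: 6+4+13 = 23
Cheapest is IVY → CEN → TOR → NOR → MID at 16 min.

16 min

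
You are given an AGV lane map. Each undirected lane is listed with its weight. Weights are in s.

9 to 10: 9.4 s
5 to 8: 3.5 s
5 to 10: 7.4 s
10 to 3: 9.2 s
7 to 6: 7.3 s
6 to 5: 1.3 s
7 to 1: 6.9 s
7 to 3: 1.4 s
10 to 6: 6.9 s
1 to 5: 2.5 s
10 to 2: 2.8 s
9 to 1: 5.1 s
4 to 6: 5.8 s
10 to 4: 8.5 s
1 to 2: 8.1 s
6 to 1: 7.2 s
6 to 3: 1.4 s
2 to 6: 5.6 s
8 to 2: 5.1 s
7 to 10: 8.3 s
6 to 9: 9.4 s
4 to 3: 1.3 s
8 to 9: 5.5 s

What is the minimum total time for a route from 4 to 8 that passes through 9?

Shortest 4→9: 4–3–6–5–1–9 = 11.6
Best 9 to 8: 9–8 costing 5.5
Total via 9: 11.6 + 5.5 = 17.1 s.

17.1 s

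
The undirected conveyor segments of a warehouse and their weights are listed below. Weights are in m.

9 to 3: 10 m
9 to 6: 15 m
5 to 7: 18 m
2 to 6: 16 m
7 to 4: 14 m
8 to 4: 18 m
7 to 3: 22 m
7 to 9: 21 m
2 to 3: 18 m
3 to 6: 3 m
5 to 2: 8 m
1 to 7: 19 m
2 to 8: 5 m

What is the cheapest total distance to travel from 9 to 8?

33 m

Settle nodes by increasing distance from 9:
9: 0
3: 10  (via 9)
6: 13  (via 3)
7: 21  (via 9)
2: 28  (via 3)
8: 33  (via 2)
Shortest route: 9 → 3 → 2 → 8 = 33 m.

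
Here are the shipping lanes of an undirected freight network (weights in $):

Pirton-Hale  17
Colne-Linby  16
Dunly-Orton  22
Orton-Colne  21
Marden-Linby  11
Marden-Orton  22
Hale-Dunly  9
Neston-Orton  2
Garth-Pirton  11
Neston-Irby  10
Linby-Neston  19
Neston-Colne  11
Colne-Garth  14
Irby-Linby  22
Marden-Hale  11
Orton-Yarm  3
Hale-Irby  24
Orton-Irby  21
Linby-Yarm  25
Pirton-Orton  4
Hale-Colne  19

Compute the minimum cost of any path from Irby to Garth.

$27

Compare a few routes:
Irby → Neston → Orton → Pirton → Garth: 10+2+4+11 = 27
Irby → Neston → Colne → Garth: 10+11+14 = 35
Irby → Orton → Pirton → Garth: 21+4+11 = 36
Cheapest is Irby → Neston → Orton → Pirton → Garth at $27.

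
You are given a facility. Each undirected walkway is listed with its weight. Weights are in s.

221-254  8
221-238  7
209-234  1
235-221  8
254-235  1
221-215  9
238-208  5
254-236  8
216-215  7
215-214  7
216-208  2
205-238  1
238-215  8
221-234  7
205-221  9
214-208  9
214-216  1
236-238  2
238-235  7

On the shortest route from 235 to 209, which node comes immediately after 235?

221

Compare a few routes:
235 → 254 → 221 → 234 → 209: 1+8+7+1 = 17
235 → 238 → 205 → 221 → 234 → 209: 7+1+9+7+1 = 25
235 → 221 → 234 → 209: 8+7+1 = 16
235 → 238 → 221 → 234 → 209: 7+7+7+1 = 22
The minimum is 16 s via 235 → 221 → 234 → 209.
So from 235 the first move is to 221.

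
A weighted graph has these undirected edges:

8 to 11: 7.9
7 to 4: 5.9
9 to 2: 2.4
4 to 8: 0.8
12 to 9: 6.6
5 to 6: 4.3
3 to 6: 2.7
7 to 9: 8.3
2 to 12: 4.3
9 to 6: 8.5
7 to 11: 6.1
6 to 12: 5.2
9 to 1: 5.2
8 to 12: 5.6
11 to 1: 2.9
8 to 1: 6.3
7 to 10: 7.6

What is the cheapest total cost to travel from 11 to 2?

10.5

Enumerating some paths:
11–7–9–2: 6.1+8.3+2.4 = 16.8
11–1–9–2: 2.9+5.2+2.4 = 10.5
11–8–12–2: 7.9+5.6+4.3 = 17.8
The minimum is 10.5 via 11–1–9–2.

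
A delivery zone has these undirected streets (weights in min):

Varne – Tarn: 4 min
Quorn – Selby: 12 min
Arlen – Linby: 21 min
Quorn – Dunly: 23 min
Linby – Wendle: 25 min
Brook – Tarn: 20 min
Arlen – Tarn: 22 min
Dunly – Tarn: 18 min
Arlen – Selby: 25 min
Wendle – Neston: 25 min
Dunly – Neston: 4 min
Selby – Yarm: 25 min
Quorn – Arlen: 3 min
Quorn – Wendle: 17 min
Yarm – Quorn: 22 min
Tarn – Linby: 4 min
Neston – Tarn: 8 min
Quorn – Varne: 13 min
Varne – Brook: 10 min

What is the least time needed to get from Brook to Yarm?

Candidate routes:
Brook–Tarn–Varne–Quorn–Yarm: 20+4+13+22 = 59
Brook–Varne–Quorn–Yarm: 10+13+22 = 45
The minimum is 45 min via Brook–Varne–Quorn–Yarm.

45 min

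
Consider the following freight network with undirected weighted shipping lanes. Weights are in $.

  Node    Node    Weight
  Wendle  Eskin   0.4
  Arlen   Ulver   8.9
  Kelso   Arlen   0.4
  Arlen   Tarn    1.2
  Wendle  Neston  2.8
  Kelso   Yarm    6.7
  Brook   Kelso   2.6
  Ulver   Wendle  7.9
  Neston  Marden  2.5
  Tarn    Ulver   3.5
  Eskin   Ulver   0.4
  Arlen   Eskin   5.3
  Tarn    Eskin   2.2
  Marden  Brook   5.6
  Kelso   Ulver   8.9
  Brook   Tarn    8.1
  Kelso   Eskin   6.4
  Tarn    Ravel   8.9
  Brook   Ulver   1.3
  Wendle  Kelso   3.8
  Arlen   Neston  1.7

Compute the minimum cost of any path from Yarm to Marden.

Compare a few routes:
Yarm - Kelso - Arlen - Tarn - Eskin - Wendle - Neston - Marden: 6.7+0.4+1.2+2.2+0.4+2.8+2.5 = 16.2
Yarm - Kelso - Arlen - Neston - Marden: 6.7+0.4+1.7+2.5 = 11.3
Yarm - Kelso - Brook - Marden: 6.7+2.6+5.6 = 14.9
Yarm - Kelso - Wendle - Neston - Marden: 6.7+3.8+2.8+2.5 = 15.8
Cheapest is Yarm - Kelso - Arlen - Neston - Marden at $11.3.

$11.3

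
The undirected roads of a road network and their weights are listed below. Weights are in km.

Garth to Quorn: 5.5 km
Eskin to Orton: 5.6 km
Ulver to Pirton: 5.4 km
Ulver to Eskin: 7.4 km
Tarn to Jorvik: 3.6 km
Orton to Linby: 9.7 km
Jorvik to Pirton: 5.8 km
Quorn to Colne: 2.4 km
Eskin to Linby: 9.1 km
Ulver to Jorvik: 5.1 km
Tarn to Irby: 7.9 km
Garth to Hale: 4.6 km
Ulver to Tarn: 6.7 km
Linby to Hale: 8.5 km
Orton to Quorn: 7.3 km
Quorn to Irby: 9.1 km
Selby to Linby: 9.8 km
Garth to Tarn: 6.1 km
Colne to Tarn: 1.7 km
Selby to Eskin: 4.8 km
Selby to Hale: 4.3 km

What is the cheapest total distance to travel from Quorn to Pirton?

Candidate routes:
Quorn - Colne - Tarn - Jorvik - Pirton: 2.4+1.7+3.6+5.8 = 13.5
Quorn - Colne - Tarn - Ulver - Pirton: 2.4+1.7+6.7+5.4 = 16.2
Cheapest is Quorn - Colne - Tarn - Jorvik - Pirton at 13.5 km.

13.5 km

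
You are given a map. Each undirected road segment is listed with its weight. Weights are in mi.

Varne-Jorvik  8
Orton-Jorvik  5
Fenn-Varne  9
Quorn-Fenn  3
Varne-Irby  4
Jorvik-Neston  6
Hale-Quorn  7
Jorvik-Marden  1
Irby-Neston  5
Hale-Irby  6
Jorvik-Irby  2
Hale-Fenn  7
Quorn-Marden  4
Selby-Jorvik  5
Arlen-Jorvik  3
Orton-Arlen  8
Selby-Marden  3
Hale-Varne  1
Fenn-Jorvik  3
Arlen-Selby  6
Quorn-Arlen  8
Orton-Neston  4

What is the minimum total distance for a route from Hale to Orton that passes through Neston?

Best Hale to Neston: Hale–Varne–Irby–Neston costing 10
Shortest Neston→Orton: Neston–Orton = 4
Total via Neston: 10 + 4 = 14 mi.

14 mi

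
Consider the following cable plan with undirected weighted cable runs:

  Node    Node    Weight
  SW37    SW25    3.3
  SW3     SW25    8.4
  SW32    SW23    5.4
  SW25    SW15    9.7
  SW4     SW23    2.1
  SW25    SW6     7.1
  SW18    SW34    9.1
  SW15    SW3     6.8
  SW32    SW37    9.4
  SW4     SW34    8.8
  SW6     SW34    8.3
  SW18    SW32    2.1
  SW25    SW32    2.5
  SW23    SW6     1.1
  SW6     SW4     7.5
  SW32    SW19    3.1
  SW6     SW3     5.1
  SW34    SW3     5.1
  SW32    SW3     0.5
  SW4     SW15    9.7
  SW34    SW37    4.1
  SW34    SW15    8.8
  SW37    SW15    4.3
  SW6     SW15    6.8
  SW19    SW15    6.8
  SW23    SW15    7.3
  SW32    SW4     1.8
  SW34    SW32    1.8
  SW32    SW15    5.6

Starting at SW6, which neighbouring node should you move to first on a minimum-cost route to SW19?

Enumerating some paths:
SW6 → SW23 → SW32 → SW19: 1.1+5.4+3.1 = 9.6
SW6 → SW3 → SW32 → SW19: 5.1+0.5+3.1 = 8.7
SW6 → SW23 → SW4 → SW32 → SW19: 1.1+2.1+1.8+3.1 = 8.1
The minimum is 8.1 via SW6 → SW23 → SW4 → SW32 → SW19.
So from SW6 the first move is to SW23.

SW23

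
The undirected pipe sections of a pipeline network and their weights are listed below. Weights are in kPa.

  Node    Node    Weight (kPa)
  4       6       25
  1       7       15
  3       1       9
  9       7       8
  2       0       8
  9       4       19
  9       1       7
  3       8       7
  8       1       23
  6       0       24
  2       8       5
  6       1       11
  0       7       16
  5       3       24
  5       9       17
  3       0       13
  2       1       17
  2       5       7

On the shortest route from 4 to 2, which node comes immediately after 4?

9

Candidate routes:
4 - 9 - 1 - 2: 19+7+17 = 43
4 - 9 - 1 - 3 - 8 - 2: 19+7+9+7+5 = 47
4 - 9 - 7 - 0 - 2: 19+8+16+8 = 51
Cheapest is 4 - 9 - 1 - 2 at 43 kPa.
So from 4 the first move is to 9.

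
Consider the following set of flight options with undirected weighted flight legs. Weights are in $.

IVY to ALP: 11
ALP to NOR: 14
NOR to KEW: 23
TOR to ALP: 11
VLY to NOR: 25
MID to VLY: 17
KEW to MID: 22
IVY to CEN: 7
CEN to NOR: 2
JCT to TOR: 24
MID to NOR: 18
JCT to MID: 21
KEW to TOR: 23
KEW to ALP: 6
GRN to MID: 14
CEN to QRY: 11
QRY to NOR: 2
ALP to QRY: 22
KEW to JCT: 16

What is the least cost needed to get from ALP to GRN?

$42

Running Dijkstra from ALP:
ALP: 0
KEW: 6  (via ALP)
TOR: 11  (via ALP)
IVY: 11  (via ALP)
NOR: 14  (via ALP)
QRY: 16  (via NOR)
CEN: 16  (via NOR)
JCT: 22  (via KEW)
MID: 28  (via KEW)
VLY: 39  (via NOR)
GRN: 42  (via MID)
Shortest route: ALP → KEW → MID → GRN = $42.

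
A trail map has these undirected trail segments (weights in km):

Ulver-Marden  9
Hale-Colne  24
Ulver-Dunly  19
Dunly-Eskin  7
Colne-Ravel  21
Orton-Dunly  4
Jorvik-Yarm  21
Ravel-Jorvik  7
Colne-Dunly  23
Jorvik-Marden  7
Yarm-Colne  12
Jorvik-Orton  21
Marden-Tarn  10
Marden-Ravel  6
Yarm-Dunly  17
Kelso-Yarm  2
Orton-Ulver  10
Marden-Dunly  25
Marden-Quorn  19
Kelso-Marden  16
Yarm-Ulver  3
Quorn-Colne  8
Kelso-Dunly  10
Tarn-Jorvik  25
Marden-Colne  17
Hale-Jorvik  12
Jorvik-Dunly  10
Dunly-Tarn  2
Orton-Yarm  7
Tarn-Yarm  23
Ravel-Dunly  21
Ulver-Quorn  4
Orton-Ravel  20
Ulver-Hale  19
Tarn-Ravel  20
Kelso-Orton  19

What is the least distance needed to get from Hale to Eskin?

Candidate routes:
Hale → Jorvik → Dunly → Eskin: 12+10+7 = 29
Hale → Jorvik → Marden → Tarn → Dunly → Eskin: 12+7+10+2+7 = 38
Cheapest is Hale → Jorvik → Dunly → Eskin at 29 km.

29 km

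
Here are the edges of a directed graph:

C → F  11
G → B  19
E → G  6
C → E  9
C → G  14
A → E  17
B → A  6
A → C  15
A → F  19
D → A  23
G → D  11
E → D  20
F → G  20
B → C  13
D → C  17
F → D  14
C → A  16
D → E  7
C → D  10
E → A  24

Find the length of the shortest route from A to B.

42

Enumerating some paths:
A–C–E–G–B: 15+9+6+19 = 49
A–E–G–B: 17+6+19 = 42
A–C–G–B: 15+14+19 = 48
The minimum is 42 via A–E–G–B.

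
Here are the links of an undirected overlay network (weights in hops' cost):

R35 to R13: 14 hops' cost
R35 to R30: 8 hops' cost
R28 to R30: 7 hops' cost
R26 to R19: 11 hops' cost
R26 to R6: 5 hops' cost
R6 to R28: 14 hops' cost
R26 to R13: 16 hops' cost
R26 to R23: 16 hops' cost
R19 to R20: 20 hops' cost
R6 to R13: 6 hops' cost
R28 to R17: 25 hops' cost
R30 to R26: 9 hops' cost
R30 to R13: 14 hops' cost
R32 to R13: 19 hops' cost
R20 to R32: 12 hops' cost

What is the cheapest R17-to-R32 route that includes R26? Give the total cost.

Best R17 to R26: R17–R28–R30–R26 costing 41
Shortest R26→R32: R26–R6–R13–R32 = 30
Total via R26: 41 + 30 = 71 hops' cost.

71 hops' cost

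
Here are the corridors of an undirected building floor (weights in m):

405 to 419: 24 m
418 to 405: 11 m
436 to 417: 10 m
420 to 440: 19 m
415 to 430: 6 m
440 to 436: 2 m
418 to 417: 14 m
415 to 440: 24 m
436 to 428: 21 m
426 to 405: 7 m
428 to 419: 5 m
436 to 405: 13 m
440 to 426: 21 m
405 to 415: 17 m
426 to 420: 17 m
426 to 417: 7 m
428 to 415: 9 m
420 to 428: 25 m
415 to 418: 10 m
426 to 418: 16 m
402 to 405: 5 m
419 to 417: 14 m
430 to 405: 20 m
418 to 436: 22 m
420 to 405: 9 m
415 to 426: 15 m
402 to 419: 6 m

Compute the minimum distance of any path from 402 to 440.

20 m

Candidate routes:
402 - 405 - 436 - 440: 5+13+2 = 20
402 - 405 - 426 - 417 - 436 - 440: 5+7+7+10+2 = 31
402 - 419 - 417 - 436 - 440: 6+14+10+2 = 32
Cheapest is 402 - 405 - 436 - 440 at 20 m.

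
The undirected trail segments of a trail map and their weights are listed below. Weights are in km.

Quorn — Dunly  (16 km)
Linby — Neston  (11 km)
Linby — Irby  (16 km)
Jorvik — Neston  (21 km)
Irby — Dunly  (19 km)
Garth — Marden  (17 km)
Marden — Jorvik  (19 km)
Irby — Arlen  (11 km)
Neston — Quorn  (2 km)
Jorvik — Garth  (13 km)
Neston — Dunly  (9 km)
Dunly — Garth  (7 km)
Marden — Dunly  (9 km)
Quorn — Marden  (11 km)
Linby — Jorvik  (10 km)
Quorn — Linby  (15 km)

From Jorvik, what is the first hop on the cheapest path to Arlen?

Linby

Candidate routes:
Jorvik–Linby–Irby–Arlen: 10+16+11 = 37
Jorvik–Garth–Dunly–Irby–Arlen: 13+7+19+11 = 50
The minimum is 37 km via Jorvik–Linby–Irby–Arlen.
So from Jorvik the first move is to Linby.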